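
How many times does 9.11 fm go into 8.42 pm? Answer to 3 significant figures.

924

(8.42 × 10^-12) / (9.11 × 10^-15) = 0.9243 × 10^3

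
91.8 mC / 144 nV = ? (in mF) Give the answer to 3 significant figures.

638000000 mF

(91.8 × 10^-3) / (144 × 10^-9) = 0.6375 × 10^6 F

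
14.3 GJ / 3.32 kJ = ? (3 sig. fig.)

4310000

(14.3 × 10^9) / (3.32 × 10^3) = 4.307 × 10^6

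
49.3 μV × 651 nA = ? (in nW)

0.0320943 nW

49.3 × 10^-6 × 651 × 10^-9 = 32094.3 × 10^-15 W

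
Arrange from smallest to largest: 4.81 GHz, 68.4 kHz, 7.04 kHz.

7.04 kHz < 68.4 kHz < 4.81 GHz

4.81 GHz = 4810000000 Hz
68.4 kHz = 68400 Hz
7.04 kHz = 7040 Hz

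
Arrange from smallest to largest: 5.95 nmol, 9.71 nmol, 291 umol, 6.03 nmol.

5.95 nmol = 0.00000000595 mol
9.71 nmol = 0.00000000971 mol
291 umol = 0.000291 mol
6.03 nmol = 0.00000000603 mol

5.95 nmol < 6.03 nmol < 9.71 nmol < 291 umol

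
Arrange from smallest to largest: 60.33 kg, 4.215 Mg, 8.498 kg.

8.498 kg < 60.33 kg < 4.215 Mg

60.33 kg = 60330 g
4.215 Mg = 4215000 g
8.498 kg = 8498 g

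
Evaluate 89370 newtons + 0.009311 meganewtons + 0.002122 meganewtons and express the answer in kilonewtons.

100.803 kilonewtons

In kilonewtons:
  89370 newtons = 89370 × 10^-3 kilonewtons = 89.37
  0.009311 meganewtons = 0.009311 × 10^3 kilonewtons = 9.311
  0.002122 meganewtons = 0.002122 × 10^3 kilonewtons = 2.122
Sum: 89.37 + 9.311 + 2.122 = 100.803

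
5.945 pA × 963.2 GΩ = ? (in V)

5.945 × 10⁻¹² × 963.2 × 10⁹ = 5726.224 × 10⁻³ V

5.726224 V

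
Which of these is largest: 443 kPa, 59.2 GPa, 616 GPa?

443 kPa = 443000 Pa
59.2 GPa = 59200000000 Pa
616 GPa = 616000000000 Pa

616 GPa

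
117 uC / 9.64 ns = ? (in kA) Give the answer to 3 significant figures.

(117e-6) / (9.64e-9) = 12.137e3 A

12.1 kA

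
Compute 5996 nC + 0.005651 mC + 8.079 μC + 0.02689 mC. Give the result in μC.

In μC:
  5996 nC = 5996 × 10^-3 μC = 5.996
  0.005651 mC = 0.005651 × 10^3 μC = 5.651
  8.079 μC → 8.079
  0.02689 mC = 0.02689 × 10^3 μC = 26.89
Sum: 5.996 + 5.651 + 8.079 + 26.89 = 46.616

46.616 μC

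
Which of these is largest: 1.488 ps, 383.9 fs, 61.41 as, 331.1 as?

1.488 ps = 0.000000000001488 s
383.9 fs = 0.0000000000003839 s
61.41 as = 0.00000000000000006141 s
331.1 as = 0.0000000000000003311 s

1.488 ps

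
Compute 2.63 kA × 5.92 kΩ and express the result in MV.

15.5696 MV

2.63 × 10³ × 5.92 × 10³ = 15.5696 × 10⁶ V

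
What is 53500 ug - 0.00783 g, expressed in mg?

In mg:
  53500 ug = 53500 × 10⁻³ mg = 53.5
  0.00783 g = 0.00783 × 10³ mg = 7.83
Difference: 53.5 - 7.83 = 45.67

45.67 mg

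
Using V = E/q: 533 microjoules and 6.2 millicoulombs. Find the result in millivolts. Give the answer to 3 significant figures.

(533 × 10^-6) / (6.2 × 10^-3) = 85.968 × 10^-3 V

86.0 millivolts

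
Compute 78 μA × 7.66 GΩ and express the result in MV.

78 × 10⁻⁶ × 7.66 × 10⁹ = 597.48 × 10³ V

0.59748 MV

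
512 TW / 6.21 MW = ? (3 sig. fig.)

(512 × 10¹²) / (6.21 × 10⁶) = 82.45 × 10⁶

82400000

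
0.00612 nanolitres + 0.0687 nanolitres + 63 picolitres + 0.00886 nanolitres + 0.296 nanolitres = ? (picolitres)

442.68 picolitres

In picolitres:
  0.00612 nanolitres = 0.00612e3 picolitres = 6.12
  0.0687 nanolitres = 0.0687e3 picolitres = 68.7
  63 picolitres → 63
  0.00886 nanolitres = 0.00886e3 picolitres = 8.86
  0.296 nanolitres = 0.296e3 picolitres = 296
Sum: 6.12 + 68.7 + 63 + 8.86 + 296 = 442.68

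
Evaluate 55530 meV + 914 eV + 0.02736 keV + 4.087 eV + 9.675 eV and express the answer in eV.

1010.652 eV

In eV:
  55530 meV = 55530e-3 eV = 55.53
  914 eV → 914
  0.02736 keV = 0.02736e3 eV = 27.36
  4.087 eV → 4.087
  9.675 eV → 9.675
Sum: 55.53 + 914 + 27.36 + 4.087 + 9.675 = 1010.652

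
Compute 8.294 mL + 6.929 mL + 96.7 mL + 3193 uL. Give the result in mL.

In mL:
  8.294 mL → 8.294
  6.929 mL → 6.929
  96.7 mL → 96.7
  3193 uL = 3193e-3 mL = 3.193
Sum: 8.294 + 6.929 + 96.7 + 3.193 = 115.116

115.116 mL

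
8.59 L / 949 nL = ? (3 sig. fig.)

9050000

(8.59) / (949 × 10⁻⁹) = 0.009052 × 10⁹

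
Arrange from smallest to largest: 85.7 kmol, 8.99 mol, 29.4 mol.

85.7 kmol = 85700 mol
8.99 mol = 8.99 mol
29.4 mol = 29.4 mol

8.99 mol < 29.4 mol < 85.7 kmol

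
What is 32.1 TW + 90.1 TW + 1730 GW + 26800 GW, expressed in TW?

150.73 TW

In TW:
  32.1 TW → 32.1
  90.1 TW → 90.1
  1730 GW = 1730e-3 TW = 1.73
  26800 GW = 26800e-3 TW = 26.8
Sum: 32.1 + 90.1 + 1.73 + 26.8 = 150.73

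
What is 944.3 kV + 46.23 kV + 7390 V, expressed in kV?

In kV:
  944.3 kV → 944.3
  46.23 kV → 46.23
  7390 V = 7390e-3 kV = 7.39
Sum: 944.3 + 46.23 + 7.39 = 997.92

997.92 kV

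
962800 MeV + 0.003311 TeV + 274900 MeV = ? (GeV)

1241.011 GeV

In GeV:
  962800 MeV = 962800 × 10⁻³ GeV = 962.8
  0.003311 TeV = 0.003311 × 10³ GeV = 3.311
  274900 MeV = 274900 × 10⁻³ GeV = 274.9
Sum: 962.8 + 3.311 + 274.9 = 1241.011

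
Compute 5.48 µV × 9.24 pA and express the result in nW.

0.0000000506352 nW

5.48 × 10^-6 × 9.24 × 10^-12 = 50.6352 × 10^-18 W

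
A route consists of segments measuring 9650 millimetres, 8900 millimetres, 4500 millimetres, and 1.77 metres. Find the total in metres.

24.82 metres

In metres:
  9650 millimetres = 9650 × 10⁻³ metres = 9.65
  8900 millimetres = 8900 × 10⁻³ metres = 8.9
  4500 millimetres = 4500 × 10⁻³ metres = 4.5
  1.77 metres → 1.77
Sum: 9.65 + 8.9 + 4.5 + 1.77 = 24.82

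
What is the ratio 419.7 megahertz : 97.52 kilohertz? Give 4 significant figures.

4304

(419.7e6) / (97.52e3) = 4.3037e3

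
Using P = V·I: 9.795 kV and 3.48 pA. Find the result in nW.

9.795e3 × 3.48e-12 = 34.0866e-9 W

34.0866 nW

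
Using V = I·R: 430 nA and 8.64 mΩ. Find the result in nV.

3.7152 nV

430 × 10^-9 × 8.64 × 10^-3 = 3715.2 × 10^-12 V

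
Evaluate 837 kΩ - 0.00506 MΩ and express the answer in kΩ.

In kΩ:
  837 kΩ → 837
  0.00506 MΩ = 0.00506e3 kΩ = 5.06
Difference: 837 - 5.06 = 831.94

831.94 kΩ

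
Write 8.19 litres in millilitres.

(no prefix) = 10^0, milli = 10^-3; factor is 10^3.
8.19 × 10^3 = 8190

8190 millilitres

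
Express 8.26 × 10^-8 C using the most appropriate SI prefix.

82.6 nC

= 82.6 × 10^-9 C; 10^-9 is nano.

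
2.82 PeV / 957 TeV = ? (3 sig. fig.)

(2.82 × 10^15) / (957 × 10^12) = 0.002947 × 10^3

2.95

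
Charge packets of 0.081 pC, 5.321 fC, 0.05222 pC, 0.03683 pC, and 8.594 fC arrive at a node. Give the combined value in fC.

183.965 fC

In fC:
  0.081 pC = 0.081 × 10^3 fC = 81
  5.321 fC → 5.321
  0.05222 pC = 0.05222 × 10^3 fC = 52.22
  0.03683 pC = 0.03683 × 10^3 fC = 36.83
  8.594 fC → 8.594
Sum: 81 + 5.321 + 52.22 + 36.83 + 8.594 = 183.965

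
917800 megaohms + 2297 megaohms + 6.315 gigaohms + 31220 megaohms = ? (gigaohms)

957.632 gigaohms

In gigaohms:
  917800 megaohms = 917800 × 10^-3 gigaohms = 917.8
  2297 megaohms = 2297 × 10^-3 gigaohms = 2.297
  6.315 gigaohms → 6.315
  31220 megaohms = 31220 × 10^-3 gigaohms = 31.22
Sum: 917.8 + 2.297 + 6.315 + 31.22 = 957.632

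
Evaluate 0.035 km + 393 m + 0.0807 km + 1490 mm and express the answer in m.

In m:
  0.035 km = 0.035 × 10^3 m = 35
  393 m → 393
  0.0807 km = 0.0807 × 10^3 m = 80.7
  1490 mm = 1490 × 10^-3 m = 1.49
Sum: 35 + 393 + 80.7 + 1.49 = 510.19

510.19 m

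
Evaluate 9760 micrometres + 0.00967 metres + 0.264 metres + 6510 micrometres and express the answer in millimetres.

289.94 millimetres

In millimetres:
  9760 micrometres = 9760e-3 millimetres = 9.76
  0.00967 metres = 0.00967e3 millimetres = 9.67
  0.264 metres = 0.264e3 millimetres = 264
  6510 micrometres = 6510e-3 millimetres = 6.51
Sum: 9.76 + 9.67 + 264 + 6.51 = 289.94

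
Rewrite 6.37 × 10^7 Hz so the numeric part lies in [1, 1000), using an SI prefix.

= 63.7 × 10^6 Hz; 10^6 is mega.

63.7 MHz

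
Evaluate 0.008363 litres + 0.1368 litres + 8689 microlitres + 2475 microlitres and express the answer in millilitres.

In millilitres:
  0.008363 litres = 0.008363 × 10³ millilitres = 8.363
  0.1368 litres = 0.1368 × 10³ millilitres = 136.8
  8689 microlitres = 8689 × 10⁻³ millilitres = 8.689
  2475 microlitres = 2475 × 10⁻³ millilitres = 2.475
Sum: 8.363 + 136.8 + 8.689 + 2.475 = 156.327

156.327 millilitres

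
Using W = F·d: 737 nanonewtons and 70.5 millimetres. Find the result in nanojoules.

737 × 10^-9 × 70.5 × 10^-3 = 51958.5 × 10^-12 J

51.9585 nanojoules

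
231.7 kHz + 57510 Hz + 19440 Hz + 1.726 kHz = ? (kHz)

310.376 kHz

In kHz:
  231.7 kHz → 231.7
  57510 Hz = 57510 × 10⁻³ kHz = 57.51
  19440 Hz = 19440 × 10⁻³ kHz = 19.44
  1.726 kHz → 1.726
Sum: 231.7 + 57.51 + 19.44 + 1.726 = 310.376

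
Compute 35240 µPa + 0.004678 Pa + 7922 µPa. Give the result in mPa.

In mPa:
  35240 µPa = 35240e-3 mPa = 35.24
  0.004678 Pa = 0.004678e3 mPa = 4.678
  7922 µPa = 7922e-3 mPa = 7.922
Sum: 35.24 + 4.678 + 7.922 = 47.84

47.84 mPa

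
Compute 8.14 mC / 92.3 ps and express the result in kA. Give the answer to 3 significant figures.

(8.14e-3) / (92.3e-12) = 0.088191e9 A

88200 kA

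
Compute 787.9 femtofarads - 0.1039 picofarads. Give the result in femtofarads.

In femtofarads:
  787.9 femtofarads → 787.9
  0.1039 picofarads = 0.1039 × 10³ femtofarads = 103.9
Difference: 787.9 - 103.9 = 684

684 femtofarads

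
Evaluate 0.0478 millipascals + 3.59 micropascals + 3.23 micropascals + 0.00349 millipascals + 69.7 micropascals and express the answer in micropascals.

In micropascals:
  0.0478 millipascals = 0.0478 × 10^3 micropascals = 47.8
  3.59 micropascals → 3.59
  3.23 micropascals → 3.23
  0.00349 millipascals = 0.00349 × 10^3 micropascals = 3.49
  69.7 micropascals → 69.7
Sum: 47.8 + 3.59 + 3.23 + 3.49 + 69.7 = 127.81

127.81 micropascals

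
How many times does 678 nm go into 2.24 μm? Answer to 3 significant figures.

3.30

(2.24 × 10^-6) / (678 × 10^-9) = 0.003304 × 10^3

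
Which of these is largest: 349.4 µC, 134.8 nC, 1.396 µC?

349.4 µC

349.4 µC = 0.0003494 C
134.8 nC = 0.0000001348 C
1.396 µC = 0.000001396 C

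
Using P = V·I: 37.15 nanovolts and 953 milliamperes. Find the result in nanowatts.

35.40395 nanowatts

37.15e-9 × 953e-3 = 35403.95e-12 W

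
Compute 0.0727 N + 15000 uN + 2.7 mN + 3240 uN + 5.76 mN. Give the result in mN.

99.4 mN

In mN:
  0.0727 N = 0.0727e3 mN = 72.7
  15000 uN = 15000e-3 mN = 15
  2.7 mN → 2.7
  3240 uN = 3240e-3 mN = 3.24
  5.76 mN → 5.76
Sum: 72.7 + 15 + 2.7 + 3.24 + 5.76 = 99.4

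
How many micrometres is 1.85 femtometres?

femto = 10⁻¹⁵, micro = 10⁻⁶; factor is 10⁻⁹.
1.85 × 10⁻⁹ = 0.00000000185

0.00000000185 micrometres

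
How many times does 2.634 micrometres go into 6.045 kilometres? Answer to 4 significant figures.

2295000000

(6.045e3) / (2.634e-6) = 2.295e9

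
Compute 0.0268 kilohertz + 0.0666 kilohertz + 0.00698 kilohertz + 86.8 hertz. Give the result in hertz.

187.18 hertz

In hertz:
  0.0268 kilohertz = 0.0268 × 10³ hertz = 26.8
  0.0666 kilohertz = 0.0666 × 10³ hertz = 66.6
  0.00698 kilohertz = 0.00698 × 10³ hertz = 6.98
  86.8 hertz → 86.8
Sum: 26.8 + 66.6 + 6.98 + 86.8 = 187.18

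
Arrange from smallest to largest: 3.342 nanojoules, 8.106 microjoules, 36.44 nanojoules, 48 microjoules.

3.342 nanojoules = 0.000000003342 joules
8.106 microjoules = 0.000008106 joules
36.44 nanojoules = 0.00000003644 joules
48 microjoules = 0.000048 joules

3.342 nanojoules < 36.44 nanojoules < 8.106 microjoules < 48 microjoules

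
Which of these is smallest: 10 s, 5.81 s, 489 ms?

10 s = 10 s
5.81 s = 5.81 s
489 ms = 0.489 s

489 ms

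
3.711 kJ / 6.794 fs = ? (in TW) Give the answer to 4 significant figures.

546200 TW

(3.711 × 10^3) / (6.794 × 10^-15) = 0.546217 × 10^18 W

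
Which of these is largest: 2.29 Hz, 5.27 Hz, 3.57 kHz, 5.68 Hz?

2.29 Hz = 2.29 Hz
5.27 Hz = 5.27 Hz
3.57 kHz = 3570 Hz
5.68 Hz = 5.68 Hz

3.57 kHz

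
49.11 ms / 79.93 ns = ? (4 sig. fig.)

(49.11 × 10^-3) / (79.93 × 10^-9) = 0.61441 × 10^6

614400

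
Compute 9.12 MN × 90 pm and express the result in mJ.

9.12e6 × 90e-12 = 820.8e-6 J

0.8208 mJ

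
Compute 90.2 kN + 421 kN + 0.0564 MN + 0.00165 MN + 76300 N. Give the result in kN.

In kN:
  90.2 kN → 90.2
  421 kN → 421
  0.0564 MN = 0.0564e3 kN = 56.4
  0.00165 MN = 0.00165e3 kN = 1.65
  76300 N = 76300e-3 kN = 76.3
Sum: 90.2 + 421 + 56.4 + 1.65 + 76.3 = 645.55

645.55 kN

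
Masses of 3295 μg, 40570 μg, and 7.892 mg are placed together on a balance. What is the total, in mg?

In mg:
  3295 μg = 3295 × 10⁻³ mg = 3.295
  40570 μg = 40570 × 10⁻³ mg = 40.57
  7.892 mg → 7.892
Sum: 3.295 + 40.57 + 7.892 = 51.757

51.757 mg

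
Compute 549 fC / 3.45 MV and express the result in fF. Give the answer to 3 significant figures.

(549 × 10⁻¹⁵) / (3.45 × 10⁶) = 159.13 × 10⁻²¹ F

0.000159 fF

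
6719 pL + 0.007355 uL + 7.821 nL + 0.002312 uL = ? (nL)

In nL:
  6719 pL = 6719 × 10⁻³ nL = 6.719
  0.007355 uL = 0.007355 × 10³ nL = 7.355
  7.821 nL → 7.821
  0.002312 uL = 0.002312 × 10³ nL = 2.312
Sum: 6.719 + 7.355 + 7.821 + 2.312 = 24.207

24.207 nL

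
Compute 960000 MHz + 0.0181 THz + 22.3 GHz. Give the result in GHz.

In GHz:
  960000 MHz = 960000 × 10^-3 GHz = 960
  0.0181 THz = 0.0181 × 10^3 GHz = 18.1
  22.3 GHz → 22.3
Sum: 960 + 18.1 + 22.3 = 1000.4

1000.4 GHz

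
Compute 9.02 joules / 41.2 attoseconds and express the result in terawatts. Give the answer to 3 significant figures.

219000 terawatts

(9.02) / (41.2e-18) = 0.21893e18 W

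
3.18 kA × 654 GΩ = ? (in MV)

3.18 × 10³ × 654 × 10⁹ = 2079.72 × 10¹² V

2079720000 MV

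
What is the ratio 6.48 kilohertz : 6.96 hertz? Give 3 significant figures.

931

(6.48 × 10^3) / (6.96) = 0.931 × 10^3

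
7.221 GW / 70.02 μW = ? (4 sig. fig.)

103100000000000

(7.221 × 10^9) / (70.02 × 10^-6) = 0.10313 × 10^15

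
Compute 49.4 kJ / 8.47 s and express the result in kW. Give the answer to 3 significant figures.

5.83 kW

(49.4e3) / (8.47) = 5.8323e3 W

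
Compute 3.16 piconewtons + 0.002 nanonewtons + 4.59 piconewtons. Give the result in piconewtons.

In piconewtons:
  3.16 piconewtons → 3.16
  0.002 nanonewtons = 0.002 × 10^3 piconewtons = 2
  4.59 piconewtons → 4.59
Sum: 3.16 + 2 + 4.59 = 9.75

9.75 piconewtons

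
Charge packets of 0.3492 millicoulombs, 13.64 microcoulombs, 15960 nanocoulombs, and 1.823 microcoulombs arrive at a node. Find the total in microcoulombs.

380.623 microcoulombs

In microcoulombs:
  0.3492 millicoulombs = 0.3492e3 microcoulombs = 349.2
  13.64 microcoulombs → 13.64
  15960 nanocoulombs = 15960e-3 microcoulombs = 15.96
  1.823 microcoulombs → 1.823
Sum: 349.2 + 13.64 + 15.96 + 1.823 = 380.623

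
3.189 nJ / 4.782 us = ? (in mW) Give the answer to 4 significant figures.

(3.189 × 10⁻⁹) / (4.782 × 10⁻⁶) = 0.666876 × 10⁻³ W

0.6669 mW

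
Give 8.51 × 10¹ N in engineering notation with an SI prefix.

85.1 N

= 85.1 N; mantissa already in [1, 1000).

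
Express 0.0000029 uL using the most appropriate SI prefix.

2.9 pL

= 2.9e-12 L; 1e-12 is pico.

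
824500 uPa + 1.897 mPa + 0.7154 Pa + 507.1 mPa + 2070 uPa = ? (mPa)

2050.967 mPa

In mPa:
  824500 uPa = 824500 × 10⁻³ mPa = 824.5
  1.897 mPa → 1.897
  0.7154 Pa = 0.7154 × 10³ mPa = 715.4
  507.1 mPa → 507.1
  2070 uPa = 2070 × 10⁻³ mPa = 2.07
Sum: 824.5 + 1.897 + 715.4 + 507.1 + 2.07 = 2050.967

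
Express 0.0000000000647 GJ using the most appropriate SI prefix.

= 64.7e-3 J; 1e-3 is milli.

64.7 mJ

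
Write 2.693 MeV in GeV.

mega = 10^6, giga = 10^9; factor is 10^-3.
2.693 × 10^-3 = 0.002693

0.002693 GeV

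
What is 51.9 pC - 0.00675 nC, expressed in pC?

45.15 pC

In pC:
  51.9 pC → 51.9
  0.00675 nC = 0.00675 × 10^3 pC = 6.75
Difference: 51.9 - 6.75 = 45.15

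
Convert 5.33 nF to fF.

nano = 1e-9, femto = 1e-15; factor is 1e6.
5.33 × 1e6 = 5330000

5330000 fF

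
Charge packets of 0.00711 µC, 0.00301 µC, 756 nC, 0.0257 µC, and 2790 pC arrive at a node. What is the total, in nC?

In nC:
  0.00711 µC = 0.00711 × 10³ nC = 7.11
  0.00301 µC = 0.00301 × 10³ nC = 3.01
  756 nC → 756
  0.0257 µC = 0.0257 × 10³ nC = 25.7
  2790 pC = 2790 × 10⁻³ nC = 2.79
Sum: 7.11 + 3.01 + 756 + 25.7 + 2.79 = 794.61

794.61 nC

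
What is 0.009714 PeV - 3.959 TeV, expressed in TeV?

In TeV:
  0.009714 PeV = 0.009714 × 10^3 TeV = 9.714
  3.959 TeV → 3.959
Difference: 9.714 - 3.959 = 5.755

5.755 TeV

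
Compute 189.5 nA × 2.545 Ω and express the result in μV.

0.4822775 μV

189.5e-9 × 2.545 = 482.2775e-9 V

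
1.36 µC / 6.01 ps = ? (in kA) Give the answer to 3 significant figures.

(1.36 × 10⁻⁶) / (6.01 × 10⁻¹²) = 0.22629 × 10⁶ A

226 kA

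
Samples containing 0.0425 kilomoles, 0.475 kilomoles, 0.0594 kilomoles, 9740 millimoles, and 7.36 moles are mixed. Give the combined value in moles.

594 moles

In moles:
  0.0425 kilomoles = 0.0425 × 10³ moles = 42.5
  0.475 kilomoles = 0.475 × 10³ moles = 475
  0.0594 kilomoles = 0.0594 × 10³ moles = 59.4
  9740 millimoles = 9740 × 10⁻³ moles = 9.74
  7.36 moles → 7.36
Sum: 42.5 + 475 + 59.4 + 9.74 + 7.36 = 594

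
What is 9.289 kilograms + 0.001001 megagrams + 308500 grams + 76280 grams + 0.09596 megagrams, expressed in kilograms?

491.03 kilograms

In kilograms:
  9.289 kilograms → 9.289
  0.001001 megagrams = 0.001001e3 kilograms = 1.001
  308500 grams = 308500e-3 kilograms = 308.5
  76280 grams = 76280e-3 kilograms = 76.28
  0.09596 megagrams = 0.09596e3 kilograms = 95.96
Sum: 9.289 + 1.001 + 308.5 + 76.28 + 95.96 = 491.03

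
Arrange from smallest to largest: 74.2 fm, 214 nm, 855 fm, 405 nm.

74.2 fm < 855 fm < 214 nm < 405 nm

74.2 fm = 0.0000000000000742 m
214 nm = 0.000000214 m
855 fm = 0.000000000000855 m
405 nm = 0.000000405 m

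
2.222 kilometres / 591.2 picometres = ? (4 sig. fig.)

3758000000000

(2.222 × 10^3) / (591.2 × 10^-12) = 0.0037585 × 10^15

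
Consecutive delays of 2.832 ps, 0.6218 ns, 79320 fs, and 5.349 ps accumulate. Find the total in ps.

In ps:
  2.832 ps → 2.832
  0.6218 ns = 0.6218 × 10^3 ps = 621.8
  79320 fs = 79320 × 10^-3 ps = 79.32
  5.349 ps → 5.349
Sum: 2.832 + 621.8 + 79.32 + 5.349 = 709.301

709.301 ps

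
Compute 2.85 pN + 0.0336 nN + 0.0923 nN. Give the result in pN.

128.75 pN

In pN:
  2.85 pN → 2.85
  0.0336 nN = 0.0336 × 10^3 pN = 33.6
  0.0923 nN = 0.0923 × 10^3 pN = 92.3
Sum: 2.85 + 33.6 + 92.3 = 128.75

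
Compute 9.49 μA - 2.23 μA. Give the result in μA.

7.26 μA

In μA:
  9.49 μA → 9.49
  2.23 μA → 2.23
Difference: 9.49 - 2.23 = 7.26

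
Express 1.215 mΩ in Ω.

0.001215 Ω

milli = 10⁻³, (no prefix) = 10⁰; factor is 10⁻³.
1.215 × 10⁻³ = 0.001215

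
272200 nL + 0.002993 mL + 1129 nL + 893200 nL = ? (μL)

1169.522 μL

In μL:
  272200 nL = 272200e-3 μL = 272.2
  0.002993 mL = 0.002993e3 μL = 2.993
  1129 nL = 1129e-3 μL = 1.129
  893200 nL = 893200e-3 μL = 893.2
Sum: 272.2 + 2.993 + 1.129 + 893.2 = 1169.522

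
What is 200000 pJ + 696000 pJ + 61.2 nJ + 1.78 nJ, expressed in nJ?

In nJ:
  200000 pJ = 200000 × 10^-3 nJ = 200
  696000 pJ = 696000 × 10^-3 nJ = 696
  61.2 nJ → 61.2
  1.78 nJ → 1.78
Sum: 200 + 696 + 61.2 + 1.78 = 958.98

958.98 nJ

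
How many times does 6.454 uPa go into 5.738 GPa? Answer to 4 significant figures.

889100000000000

(5.738 × 10⁹) / (6.454 × 10⁻⁶) = 0.88906 × 10¹⁵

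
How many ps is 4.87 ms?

4870000000 ps

milli = 10^-3, pico = 10^-12; factor is 10^9.
4.87 × 10^9 = 4870000000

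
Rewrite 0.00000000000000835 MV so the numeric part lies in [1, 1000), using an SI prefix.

= 8.35 × 10^-9 V; 10^-9 is nano.

8.35 nV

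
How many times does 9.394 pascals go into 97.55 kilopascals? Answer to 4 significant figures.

10380

(97.55 × 10³) / (9.394) = 10.384 × 10³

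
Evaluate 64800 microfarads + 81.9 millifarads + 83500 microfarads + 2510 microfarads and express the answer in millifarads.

In millifarads:
  64800 microfarads = 64800e-3 millifarads = 64.8
  81.9 millifarads → 81.9
  83500 microfarads = 83500e-3 millifarads = 83.5
  2510 microfarads = 2510e-3 millifarads = 2.51
Sum: 64.8 + 81.9 + 83.5 + 2.51 = 232.71

232.71 millifarads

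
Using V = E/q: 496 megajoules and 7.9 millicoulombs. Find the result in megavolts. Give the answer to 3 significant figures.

62800 megavolts

(496 × 10⁶) / (7.9 × 10⁻³) = 62.785 × 10⁹ V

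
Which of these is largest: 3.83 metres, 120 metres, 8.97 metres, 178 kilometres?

3.83 metres = 3.83 metres
120 metres = 120 metres
8.97 metres = 8.97 metres
178 kilometres = 178000 metres

178 kilometres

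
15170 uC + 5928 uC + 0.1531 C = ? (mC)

174.198 mC

In mC:
  15170 uC = 15170e-3 mC = 15.17
  5928 uC = 5928e-3 mC = 5.928
  0.1531 C = 0.1531e3 mC = 153.1
Sum: 15.17 + 5.928 + 153.1 = 174.198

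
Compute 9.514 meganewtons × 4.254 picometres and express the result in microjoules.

40.472556 microjoules

9.514 × 10^6 × 4.254 × 10^-12 = 40.472556 × 10^-6 J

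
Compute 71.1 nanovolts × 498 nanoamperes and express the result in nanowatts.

0.0000354078 nanowatts

71.1e-9 × 498e-9 = 35407.8e-18 W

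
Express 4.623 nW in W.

nano = 10^-9, (no prefix) = 10^0; factor is 10^-9.
4.623 × 10^-9 = 0.000000004623

0.000000004623 W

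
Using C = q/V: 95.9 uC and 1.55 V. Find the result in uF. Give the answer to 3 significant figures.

61.9 uF

(95.9 × 10⁻⁶) / (1.55) = 61.871 × 10⁻⁶ F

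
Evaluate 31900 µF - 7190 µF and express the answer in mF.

In mF:
  31900 µF = 31900 × 10⁻³ mF = 31.9
  7190 µF = 7190 × 10⁻³ mF = 7.19
Difference: 31.9 - 7.19 = 24.71

24.71 mF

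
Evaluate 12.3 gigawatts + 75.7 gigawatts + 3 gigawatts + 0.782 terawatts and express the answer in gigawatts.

873 gigawatts

In gigawatts:
  12.3 gigawatts → 12.3
  75.7 gigawatts → 75.7
  3 gigawatts → 3
  0.782 terawatts = 0.782e3 gigawatts = 782
Sum: 12.3 + 75.7 + 3 + 782 = 873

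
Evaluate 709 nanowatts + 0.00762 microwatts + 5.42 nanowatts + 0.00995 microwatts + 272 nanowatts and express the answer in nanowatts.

In nanowatts:
  709 nanowatts → 709
  0.00762 microwatts = 0.00762e3 nanowatts = 7.62
  5.42 nanowatts → 5.42
  0.00995 microwatts = 0.00995e3 nanowatts = 9.95
  272 nanowatts → 272
Sum: 709 + 7.62 + 5.42 + 9.95 + 272 = 1003.99

1003.99 nanowatts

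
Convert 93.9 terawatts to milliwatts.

tera = 10¹², milli = 10⁻³; factor is 10¹⁵.
93.9 × 10¹⁵ = 93900000000000000

93900000000000000 milliwatts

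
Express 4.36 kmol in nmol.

kilo = 10^3, nano = 10^-9; factor is 10^12.
4.36 × 10^12 = 4360000000000

4360000000000 nmol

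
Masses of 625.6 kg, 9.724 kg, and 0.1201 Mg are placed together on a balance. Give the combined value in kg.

In kg:
  625.6 kg → 625.6
  9.724 kg → 9.724
  0.1201 Mg = 0.1201e3 kg = 120.1
Sum: 625.6 + 9.724 + 120.1 = 755.424

755.424 kg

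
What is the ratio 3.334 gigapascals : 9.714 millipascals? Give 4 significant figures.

343200000000

(3.334e9) / (9.714e-3) = 0.34322e12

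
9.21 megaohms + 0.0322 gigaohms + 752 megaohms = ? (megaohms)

793.41 megaohms

In megaohms:
  9.21 megaohms → 9.21
  0.0322 gigaohms = 0.0322e3 megaohms = 32.2
  752 megaohms → 752
Sum: 9.21 + 32.2 + 752 = 793.41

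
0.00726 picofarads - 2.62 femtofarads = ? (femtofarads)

In femtofarads:
  0.00726 picofarads = 0.00726 × 10³ femtofarads = 7.26
  2.62 femtofarads → 2.62
Difference: 7.26 - 2.62 = 4.64

4.64 femtofarads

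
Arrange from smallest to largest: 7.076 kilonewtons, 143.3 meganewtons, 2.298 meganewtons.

7.076 kilonewtons = 7076 newtons
143.3 meganewtons = 143300000 newtons
2.298 meganewtons = 2298000 newtons

7.076 kilonewtons < 2.298 meganewtons < 143.3 meganewtons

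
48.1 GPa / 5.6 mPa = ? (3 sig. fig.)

8590000000000

(48.1 × 10⁹) / (5.6 × 10⁻³) = 8.589 × 10¹²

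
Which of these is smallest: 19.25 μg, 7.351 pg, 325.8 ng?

19.25 μg = 0.00001925 g
7.351 pg = 0.000000000007351 g
325.8 ng = 0.0000003258 g

7.351 pg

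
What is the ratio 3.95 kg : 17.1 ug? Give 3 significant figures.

(3.95 × 10^3) / (17.1 × 10^-6) = 0.231 × 10^9

231000000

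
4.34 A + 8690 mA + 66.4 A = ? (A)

79.43 A

In A:
  4.34 A → 4.34
  8690 mA = 8690 × 10^-3 A = 8.69
  66.4 A → 66.4
Sum: 4.34 + 8.69 + 66.4 = 79.43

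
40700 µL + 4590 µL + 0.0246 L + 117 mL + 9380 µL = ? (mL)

In mL:
  40700 µL = 40700 × 10⁻³ mL = 40.7
  4590 µL = 4590 × 10⁻³ mL = 4.59
  0.0246 L = 0.0246 × 10³ mL = 24.6
  117 mL → 117
  9380 µL = 9380 × 10⁻³ mL = 9.38
Sum: 40.7 + 4.59 + 24.6 + 117 + 9.38 = 196.27

196.27 mL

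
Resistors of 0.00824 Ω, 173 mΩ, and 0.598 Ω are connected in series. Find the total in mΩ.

779.24 mΩ

In mΩ:
  0.00824 Ω = 0.00824 × 10³ mΩ = 8.24
  173 mΩ → 173
  0.598 Ω = 0.598 × 10³ mΩ = 598
Sum: 8.24 + 173 + 598 = 779.24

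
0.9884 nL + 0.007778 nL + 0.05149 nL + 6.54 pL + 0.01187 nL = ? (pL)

In pL:
  0.9884 nL = 0.9884 × 10³ pL = 988.4
  0.007778 nL = 0.007778 × 10³ pL = 7.778
  0.05149 nL = 0.05149 × 10³ pL = 51.49
  6.54 pL → 6.54
  0.01187 nL = 0.01187 × 10³ pL = 11.87
Sum: 988.4 + 7.778 + 51.49 + 6.54 + 11.87 = 1066.078

1066.078 pL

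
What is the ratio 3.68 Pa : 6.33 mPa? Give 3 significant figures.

(3.68) / (6.33 × 10^-3) = 0.5814 × 10^3

581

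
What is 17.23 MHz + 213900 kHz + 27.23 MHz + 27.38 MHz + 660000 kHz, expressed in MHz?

In MHz:
  17.23 MHz → 17.23
  213900 kHz = 213900 × 10^-3 MHz = 213.9
  27.23 MHz → 27.23
  27.38 MHz → 27.38
  660000 kHz = 660000 × 10^-3 MHz = 660
Sum: 17.23 + 213.9 + 27.23 + 27.38 + 660 = 945.74

945.74 MHz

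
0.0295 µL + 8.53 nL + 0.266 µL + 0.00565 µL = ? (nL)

In nL:
  0.0295 µL = 0.0295e3 nL = 29.5
  8.53 nL → 8.53
  0.266 µL = 0.266e3 nL = 266
  0.00565 µL = 0.00565e3 nL = 5.65
Sum: 29.5 + 8.53 + 266 + 5.65 = 309.68

309.68 nL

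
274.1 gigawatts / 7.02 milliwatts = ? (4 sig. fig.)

39050000000000

(274.1 × 10⁹) / (7.02 × 10⁻³) = 39.046 × 10¹²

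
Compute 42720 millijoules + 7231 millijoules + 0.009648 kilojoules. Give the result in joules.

In joules:
  42720 millijoules = 42720 × 10⁻³ joules = 42.72
  7231 millijoules = 7231 × 10⁻³ joules = 7.231
  0.009648 kilojoules = 0.009648 × 10³ joules = 9.648
Sum: 42.72 + 7.231 + 9.648 = 59.599

59.599 joules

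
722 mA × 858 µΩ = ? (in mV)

0.619476 mV

722e-3 × 858e-6 = 619476e-9 V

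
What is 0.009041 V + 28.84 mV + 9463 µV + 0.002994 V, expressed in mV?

50.338 mV

In mV:
  0.009041 V = 0.009041 × 10^3 mV = 9.041
  28.84 mV → 28.84
  9463 µV = 9463 × 10^-3 mV = 9.463
  0.002994 V = 0.002994 × 10^3 mV = 2.994
Sum: 9.041 + 28.84 + 9.463 + 2.994 = 50.338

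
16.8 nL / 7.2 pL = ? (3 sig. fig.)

(16.8 × 10^-9) / (7.2 × 10^-12) = 2.333 × 10^3

2330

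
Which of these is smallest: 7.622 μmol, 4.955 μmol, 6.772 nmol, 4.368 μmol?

7.622 μmol = 0.000007622 mol
4.955 μmol = 0.000004955 mol
6.772 nmol = 0.000000006772 mol
4.368 μmol = 0.000004368 mol

6.772 nmol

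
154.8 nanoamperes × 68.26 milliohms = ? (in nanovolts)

10.566648 nanovolts

154.8e-9 × 68.26e-3 = 10566.648e-12 V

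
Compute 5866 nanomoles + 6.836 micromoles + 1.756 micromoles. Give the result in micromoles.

In micromoles:
  5866 nanomoles = 5866 × 10^-3 micromoles = 5.866
  6.836 micromoles → 6.836
  1.756 micromoles → 1.756
Sum: 5.866 + 6.836 + 1.756 = 14.458

14.458 micromoles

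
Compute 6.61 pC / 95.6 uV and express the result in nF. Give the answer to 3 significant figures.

(6.61e-12) / (95.6e-6) = 0.069142e-6 F

69.1 nF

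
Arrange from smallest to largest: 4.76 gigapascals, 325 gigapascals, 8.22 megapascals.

4.76 gigapascals = 4760000000 pascals
325 gigapascals = 325000000000 pascals
8.22 megapascals = 8220000 pascals

8.22 megapascals < 4.76 gigapascals < 325 gigapascals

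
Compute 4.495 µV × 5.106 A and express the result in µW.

4.495 × 10⁻⁶ × 5.106 = 22.95147 × 10⁻⁶ W

22.95147 µW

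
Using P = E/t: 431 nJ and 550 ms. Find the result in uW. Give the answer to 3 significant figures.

(431 × 10⁻⁹) / (550 × 10⁻³) = 0.78364 × 10⁻⁶ W

0.784 uW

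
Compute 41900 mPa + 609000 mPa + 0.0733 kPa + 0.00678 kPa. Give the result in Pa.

730.98 Pa

In Pa:
  41900 mPa = 41900 × 10^-3 Pa = 41.9
  609000 mPa = 609000 × 10^-3 Pa = 609
  0.0733 kPa = 0.0733 × 10^3 Pa = 73.3
  0.00678 kPa = 0.00678 × 10^3 Pa = 6.78
Sum: 41.9 + 609 + 73.3 + 6.78 = 730.98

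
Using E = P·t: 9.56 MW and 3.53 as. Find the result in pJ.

33.7468 pJ

9.56 × 10⁶ × 3.53 × 10⁻¹⁸ = 33.7468 × 10⁻¹² J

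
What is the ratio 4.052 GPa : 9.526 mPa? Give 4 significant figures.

425400000000

(4.052 × 10^9) / (9.526 × 10^-3) = 0.42536 × 10^12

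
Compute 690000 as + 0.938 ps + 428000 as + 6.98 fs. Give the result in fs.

2062.98 fs

In fs:
  690000 as = 690000e-3 fs = 690
  0.938 ps = 0.938e3 fs = 938
  428000 as = 428000e-3 fs = 428
  6.98 fs → 6.98
Sum: 690 + 938 + 428 + 6.98 = 2062.98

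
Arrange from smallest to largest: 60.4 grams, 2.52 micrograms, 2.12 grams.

2.52 micrograms < 2.12 grams < 60.4 grams

60.4 grams = 60.4 grams
2.52 micrograms = 0.00000252 grams
2.12 grams = 2.12 grams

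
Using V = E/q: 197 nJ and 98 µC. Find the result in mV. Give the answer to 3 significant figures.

(197 × 10^-9) / (98 × 10^-6) = 2.0102 × 10^-3 V

2.01 mV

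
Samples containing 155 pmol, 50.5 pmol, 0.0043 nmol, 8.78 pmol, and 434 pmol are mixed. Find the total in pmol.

652.58 pmol

In pmol:
  155 pmol → 155
  50.5 pmol → 50.5
  0.0043 nmol = 0.0043 × 10³ pmol = 4.3
  8.78 pmol → 8.78
  434 pmol → 434
Sum: 155 + 50.5 + 4.3 + 8.78 + 434 = 652.58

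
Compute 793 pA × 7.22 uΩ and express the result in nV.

793 × 10^-12 × 7.22 × 10^-6 = 5725.46 × 10^-18 V

0.00000572546 nV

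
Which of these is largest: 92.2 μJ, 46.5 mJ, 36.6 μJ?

92.2 μJ = 0.0000922 J
46.5 mJ = 0.0465 J
36.6 μJ = 0.0000366 J

46.5 mJ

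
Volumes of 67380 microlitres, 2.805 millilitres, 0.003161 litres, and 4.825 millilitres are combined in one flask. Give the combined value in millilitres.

In millilitres:
  67380 microlitres = 67380 × 10⁻³ millilitres = 67.38
  2.805 millilitres → 2.805
  0.003161 litres = 0.003161 × 10³ millilitres = 3.161
  4.825 millilitres → 4.825
Sum: 67.38 + 2.805 + 3.161 + 4.825 = 78.171

78.171 millilitres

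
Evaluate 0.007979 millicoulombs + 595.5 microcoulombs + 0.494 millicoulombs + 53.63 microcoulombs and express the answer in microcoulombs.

1151.109 microcoulombs

In microcoulombs:
  0.007979 millicoulombs = 0.007979e3 microcoulombs = 7.979
  595.5 microcoulombs → 595.5
  0.494 millicoulombs = 0.494e3 microcoulombs = 494
  53.63 microcoulombs → 53.63
Sum: 7.979 + 595.5 + 494 + 53.63 = 1151.109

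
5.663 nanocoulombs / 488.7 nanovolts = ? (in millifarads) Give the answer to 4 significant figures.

11.59 millifarads

(5.663 × 10^-9) / (488.7 × 10^-9) = 0.0115879 F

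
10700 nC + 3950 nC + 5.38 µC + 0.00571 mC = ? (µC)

25.74 µC

In µC:
  10700 nC = 10700 × 10⁻³ µC = 10.7
  3950 nC = 3950 × 10⁻³ µC = 3.95
  5.38 µC → 5.38
  0.00571 mC = 0.00571 × 10³ µC = 5.71
Sum: 10.7 + 3.95 + 5.38 + 5.71 = 25.74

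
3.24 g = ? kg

0.00324 kg

(no prefix) = 1e0, kilo = 1e3; factor is 1e-3.
3.24 × 1e-3 = 0.00324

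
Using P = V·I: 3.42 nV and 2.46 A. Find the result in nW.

8.4132 nW

3.42e-9 × 2.46 = 8.4132e-9 W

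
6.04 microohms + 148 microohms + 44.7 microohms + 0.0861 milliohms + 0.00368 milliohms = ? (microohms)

In microohms:
  6.04 microohms → 6.04
  148 microohms → 148
  44.7 microohms → 44.7
  0.0861 milliohms = 0.0861 × 10^3 microohms = 86.1
  0.00368 milliohms = 0.00368 × 10^3 microohms = 3.68
Sum: 6.04 + 148 + 44.7 + 86.1 + 3.68 = 288.52

288.52 microohms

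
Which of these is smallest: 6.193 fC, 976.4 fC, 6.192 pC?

6.193 fC = 0.000000000000006193 C
976.4 fC = 0.0000000000009764 C
6.192 pC = 0.000000000006192 C

6.193 fC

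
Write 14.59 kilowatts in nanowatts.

kilo = 10^3, nano = 10^-9; factor is 10^12.
14.59 × 10^12 = 14590000000000

14590000000000 nanowatts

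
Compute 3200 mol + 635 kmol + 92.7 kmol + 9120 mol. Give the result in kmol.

In kmol:
  3200 mol = 3200 × 10^-3 kmol = 3.2
  635 kmol → 635
  92.7 kmol → 92.7
  9120 mol = 9120 × 10^-3 kmol = 9.12
Sum: 3.2 + 635 + 92.7 + 9.12 = 740.02

740.02 kmol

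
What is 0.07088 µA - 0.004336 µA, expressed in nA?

66.544 nA

In nA:
  0.07088 µA = 0.07088 × 10^3 nA = 70.88
  0.004336 µA = 0.004336 × 10^3 nA = 4.336
Difference: 70.88 - 4.336 = 66.544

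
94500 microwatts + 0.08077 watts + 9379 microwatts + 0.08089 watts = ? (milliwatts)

In milliwatts:
  94500 microwatts = 94500 × 10^-3 milliwatts = 94.5
  0.08077 watts = 0.08077 × 10^3 milliwatts = 80.77
  9379 microwatts = 9379 × 10^-3 milliwatts = 9.379
  0.08089 watts = 0.08089 × 10^3 milliwatts = 80.89
Sum: 94.5 + 80.77 + 9.379 + 80.89 = 265.539

265.539 milliwatts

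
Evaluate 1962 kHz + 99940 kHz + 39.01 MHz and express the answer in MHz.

140.912 MHz

In MHz:
  1962 kHz = 1962 × 10^-3 MHz = 1.962
  99940 kHz = 99940 × 10^-3 MHz = 99.94
  39.01 MHz → 39.01
Sum: 1.962 + 99.94 + 39.01 = 140.912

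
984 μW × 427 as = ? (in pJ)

0.000000420168 pJ

984 × 10^-6 × 427 × 10^-18 = 420168 × 10^-24 J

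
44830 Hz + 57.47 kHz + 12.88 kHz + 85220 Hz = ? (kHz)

200.4 kHz

In kHz:
  44830 Hz = 44830 × 10^-3 kHz = 44.83
  57.47 kHz → 57.47
  12.88 kHz → 12.88
  85220 Hz = 85220 × 10^-3 kHz = 85.22
Sum: 44.83 + 57.47 + 12.88 + 85.22 = 200.4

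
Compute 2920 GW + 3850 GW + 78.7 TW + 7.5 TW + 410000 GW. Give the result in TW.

In TW:
  2920 GW = 2920 × 10^-3 TW = 2.92
  3850 GW = 3850 × 10^-3 TW = 3.85
  78.7 TW → 78.7
  7.5 TW → 7.5
  410000 GW = 410000 × 10^-3 TW = 410
Sum: 2.92 + 3.85 + 78.7 + 7.5 + 410 = 502.97

502.97 TW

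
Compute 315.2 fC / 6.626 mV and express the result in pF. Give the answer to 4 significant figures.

(315.2 × 10⁻¹⁵) / (6.626 × 10⁻³) = 47.5702 × 10⁻¹² F

47.57 pF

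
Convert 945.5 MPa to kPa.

mega = 10^6, kilo = 10^3; factor is 10^3.
945.5 × 10^3 = 945500

945500 kPa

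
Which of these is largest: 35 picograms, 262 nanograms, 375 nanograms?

375 nanograms

35 picograms = 0.000000000035 grams
262 nanograms = 0.000000262 grams
375 nanograms = 0.000000375 grams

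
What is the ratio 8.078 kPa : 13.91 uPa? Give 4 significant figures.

(8.078e3) / (13.91e-6) = 0.58073e9

580700000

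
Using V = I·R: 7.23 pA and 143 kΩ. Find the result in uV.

1.03389 uV

7.23 × 10⁻¹² × 143 × 10³ = 1033.89 × 10⁻⁹ V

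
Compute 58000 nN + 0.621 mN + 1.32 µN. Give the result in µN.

In µN:
  58000 nN = 58000 × 10⁻³ µN = 58
  0.621 mN = 0.621 × 10³ µN = 621
  1.32 µN → 1.32
Sum: 58 + 621 + 1.32 = 680.32

680.32 µN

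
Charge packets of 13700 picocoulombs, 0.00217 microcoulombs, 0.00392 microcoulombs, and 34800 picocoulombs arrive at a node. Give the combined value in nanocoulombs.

54.59 nanocoulombs

In nanocoulombs:
  13700 picocoulombs = 13700 × 10^-3 nanocoulombs = 13.7
  0.00217 microcoulombs = 0.00217 × 10^3 nanocoulombs = 2.17
  0.00392 microcoulombs = 0.00392 × 10^3 nanocoulombs = 3.92
  34800 picocoulombs = 34800 × 10^-3 nanocoulombs = 34.8
Sum: 13.7 + 2.17 + 3.92 + 34.8 = 54.59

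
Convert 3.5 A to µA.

(no prefix) = 10^0, micro = 10^-6; factor is 10^6.
3.5 × 10^6 = 3500000

3500000 µA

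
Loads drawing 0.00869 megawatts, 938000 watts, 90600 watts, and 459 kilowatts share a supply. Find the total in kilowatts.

1496.29 kilowatts

In kilowatts:
  0.00869 megawatts = 0.00869e3 kilowatts = 8.69
  938000 watts = 938000e-3 kilowatts = 938
  90600 watts = 90600e-3 kilowatts = 90.6
  459 kilowatts → 459
Sum: 8.69 + 938 + 90.6 + 459 = 1496.29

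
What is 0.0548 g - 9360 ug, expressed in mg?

45.44 mg

In mg:
  0.0548 g = 0.0548e3 mg = 54.8
  9360 ug = 9360e-3 mg = 9.36
Difference: 54.8 - 9.36 = 45.44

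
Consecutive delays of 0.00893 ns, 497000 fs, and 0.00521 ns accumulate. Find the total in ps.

511.14 ps

In ps:
  0.00893 ns = 0.00893e3 ps = 8.93
  497000 fs = 497000e-3 ps = 497
  0.00521 ns = 0.00521e3 ps = 5.21
Sum: 8.93 + 497 + 5.21 = 511.14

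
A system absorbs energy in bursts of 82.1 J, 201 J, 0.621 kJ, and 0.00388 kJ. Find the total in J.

907.98 J

In J:
  82.1 J → 82.1
  201 J → 201
  0.621 kJ = 0.621 × 10³ J = 621
  0.00388 kJ = 0.00388 × 10³ J = 3.88
Sum: 82.1 + 201 + 621 + 3.88 = 907.98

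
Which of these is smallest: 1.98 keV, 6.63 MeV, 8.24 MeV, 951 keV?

1.98 keV

1.98 keV = 1980 eV
6.63 MeV = 6630000 eV
8.24 MeV = 8240000 eV
951 keV = 951000 eV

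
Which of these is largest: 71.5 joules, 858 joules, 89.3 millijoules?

71.5 joules = 71.5 joules
858 joules = 858 joules
89.3 millijoules = 0.0893 joules

858 joules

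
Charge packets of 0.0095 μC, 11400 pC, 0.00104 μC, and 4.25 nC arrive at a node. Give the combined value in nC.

In nC:
  0.0095 μC = 0.0095 × 10^3 nC = 9.5
  11400 pC = 11400 × 10^-3 nC = 11.4
  0.00104 μC = 0.00104 × 10^3 nC = 1.04
  4.25 nC → 4.25
Sum: 9.5 + 11.4 + 1.04 + 4.25 = 26.19

26.19 nC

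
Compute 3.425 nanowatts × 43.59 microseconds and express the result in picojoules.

0.14929575 picojoules

3.425e-9 × 43.59e-6 = 149.29575e-15 J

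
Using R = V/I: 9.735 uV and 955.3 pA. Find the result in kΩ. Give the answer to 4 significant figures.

(9.735 × 10^-6) / (955.3 × 10^-12) = 0.0101905 × 10^6 Ω

10.19 kΩ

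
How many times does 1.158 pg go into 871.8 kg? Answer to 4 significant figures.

752800000000000000

(871.8 × 10^3) / (1.158 × 10^-12) = 752.85 × 10^15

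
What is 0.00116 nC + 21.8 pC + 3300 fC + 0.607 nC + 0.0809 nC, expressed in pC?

In pC:
  0.00116 nC = 0.00116e3 pC = 1.16
  21.8 pC → 21.8
  3300 fC = 3300e-3 pC = 3.3
  0.607 nC = 0.607e3 pC = 607
  0.0809 nC = 0.0809e3 pC = 80.9
Sum: 1.16 + 21.8 + 3.3 + 607 + 80.9 = 714.16

714.16 pC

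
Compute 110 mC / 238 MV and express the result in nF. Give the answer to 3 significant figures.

(110e-3) / (238e6) = 0.46218e-9 F

0.462 nF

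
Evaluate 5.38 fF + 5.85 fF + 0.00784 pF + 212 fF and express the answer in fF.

In fF:
  5.38 fF → 5.38
  5.85 fF → 5.85
  0.00784 pF = 0.00784 × 10^3 fF = 7.84
  212 fF → 212
Sum: 5.38 + 5.85 + 7.84 + 212 = 231.07

231.07 fF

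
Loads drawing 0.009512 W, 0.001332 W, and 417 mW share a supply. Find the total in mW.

In mW:
  0.009512 W = 0.009512 × 10³ mW = 9.512
  0.001332 W = 0.001332 × 10³ mW = 1.332
  417 mW → 417
Sum: 9.512 + 1.332 + 417 = 427.844

427.844 mW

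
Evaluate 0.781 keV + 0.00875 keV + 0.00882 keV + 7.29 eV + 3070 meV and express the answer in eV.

808.93 eV

In eV:
  0.781 keV = 0.781 × 10^3 eV = 781
  0.00875 keV = 0.00875 × 10^3 eV = 8.75
  0.00882 keV = 0.00882 × 10^3 eV = 8.82
  7.29 eV → 7.29
  3070 meV = 3070 × 10^-3 eV = 3.07
Sum: 781 + 8.75 + 8.82 + 7.29 + 3.07 = 808.93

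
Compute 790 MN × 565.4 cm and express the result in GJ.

790e6 × 565.4e-2 = 446666e4 J

4.46666 GJ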